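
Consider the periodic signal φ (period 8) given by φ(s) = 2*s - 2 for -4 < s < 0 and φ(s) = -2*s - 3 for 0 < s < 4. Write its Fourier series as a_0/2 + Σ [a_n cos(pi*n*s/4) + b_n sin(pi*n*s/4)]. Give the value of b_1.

b_1 = 1/4 ∫_{-4}^{4} φ(s) sin(pi*s/4) ds.
Split the integral at the breakpoints.
Integrating by parts (boundary term plus one more integral), an antiderivative of (2*s - 2) sin(pi*s/4) is -8*s*cos(pi*s/4)/pi + 32*sin(pi*s/4)/pi**2 + 8*cos(pi*s/4)/pi; evaluating from -4 to 0: ∫_{-4}^{0} (2*s - 2) sin(pi*s/4) ds = (8/pi) - (-40/pi) = 48/pi.
Integrating by parts (boundary term plus one more integral), an antiderivative of (-2*s - 3) sin(pi*s/4) is 8*s*cos(pi*s/4)/pi - 32*sin(pi*s/4)/pi**2 + 12*cos(pi*s/4)/pi; evaluating from 0 to 4: ∫_{0}^{4} (-2*s - 3) sin(pi*s/4) ds = (-44/pi) - (12/pi) = -56/pi.
Summing the pieces and multiplying by (1/4) gives b_1 = -2/pi.

-2/pi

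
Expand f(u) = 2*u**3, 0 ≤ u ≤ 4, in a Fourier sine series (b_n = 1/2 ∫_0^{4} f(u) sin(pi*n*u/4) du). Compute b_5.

b_5 = 1/2 ∫_0^{4} (2*u**3) sin(5*pi*u/4) du.
Integrating by parts three times (tabular method), an antiderivative of (2*u**3) sin(5*pi*u/4) is -8*u**3*cos(5*pi*u/4)/(5*pi) + 96*u**2*sin(5*pi*u/4)/(25*pi**2) + 768*u*cos(5*pi*u/4)/(125*pi**3) - 3072*sin(5*pi*u/4)/(625*pi**4); evaluating from 0 to 4: ∫_{0}^{4} (2*u**3) sin(5*pi*u/4) du = (512*(-6 + 25*pi**2)/(125*pi**3)) - (0) = 512*(-6 + 25*pi**2)/(125*pi**3).
Hence b_5 = (1/2)·(512*(-6 + 25*pi**2)/(125*pi**3)) = 256*(-6 + 25*pi**2)/(125*pi**3).

256*(-6 + 25*pi**2)/(125*pi**3)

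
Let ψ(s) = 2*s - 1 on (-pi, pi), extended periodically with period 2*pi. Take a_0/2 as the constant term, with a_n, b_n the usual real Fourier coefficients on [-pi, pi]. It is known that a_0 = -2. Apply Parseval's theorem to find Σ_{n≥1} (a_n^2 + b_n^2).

8*pi**2/3

Parseval: a_0^2/2 + Σ_{n≥1} (a_n^2+b_n^2) = 1/pi ∫_{-pi}^{pi} ψ(s)^2 ds = 2 + 8*pi**2/3.
Subtract a_0^2/2 = 2: Σ (a_n^2+b_n^2) = 8*pi**2/3.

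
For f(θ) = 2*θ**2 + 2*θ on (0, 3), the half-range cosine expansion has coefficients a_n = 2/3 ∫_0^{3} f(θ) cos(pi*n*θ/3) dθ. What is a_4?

9/(2*pi**2)

a_4 = 2/3 ∫_0^{3} (2*θ**2 + 2*θ) cos(4*pi*θ/3) dθ.
Integrating by parts twice (tabular method), an antiderivative of (2*θ**2 + 2*θ) cos(4*pi*θ/3) is 3*θ**2*sin(4*pi*θ/3)/(2*pi) + 3*θ*sin(4*pi*θ/3)/(2*pi) + 9*θ*cos(4*pi*θ/3)/(4*pi**2) - 27*sin(4*pi*θ/3)/(16*pi**3) + 9*cos(4*pi*θ/3)/(8*pi**2); evaluating from 0 to 3: ∫_{0}^{3} (2*θ**2 + 2*θ) cos(4*pi*θ/3) dθ = (63/(8*pi**2)) - (9/(8*pi**2)) = 27/(4*pi**2).
Hence a_4 = (2/3)·(27/(4*pi**2)) = 9/(2*pi**2).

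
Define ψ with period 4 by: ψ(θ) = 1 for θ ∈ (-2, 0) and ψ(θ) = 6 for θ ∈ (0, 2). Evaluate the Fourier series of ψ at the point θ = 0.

At θ = 0 the one-sided limits are ψ(0^-) = 1 and ψ(0^+) = 6.
By Dirichlet's theorem the series converges to their average, [(1) + (6)]/2 = 7/2.

7/2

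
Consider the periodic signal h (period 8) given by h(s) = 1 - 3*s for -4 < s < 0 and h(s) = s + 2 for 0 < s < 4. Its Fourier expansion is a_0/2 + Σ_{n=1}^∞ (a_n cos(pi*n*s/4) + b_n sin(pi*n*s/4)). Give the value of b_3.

b_3 = 1/4 ∫_{-4}^{4} h(s) sin(3*pi*s/4) ds.
Split the integral at the breakpoints.
Integrating by parts (boundary term plus one more integral), an antiderivative of (1 - 3*s) sin(3*pi*s/4) is 4*s*cos(3*pi*s/4)/pi - 16*sin(3*pi*s/4)/(3*pi**2) - 4*cos(3*pi*s/4)/(3*pi); evaluating from -4 to 0: ∫_{-4}^{0} (1 - 3*s) sin(3*pi*s/4) ds = (-4/(3*pi)) - (52/(3*pi)) = -56/(3*pi).
Integrating by parts (boundary term plus one more integral), an antiderivative of (s + 2) sin(3*pi*s/4) is -4*s*cos(3*pi*s/4)/(3*pi) + 16*sin(3*pi*s/4)/(9*pi**2) - 8*cos(3*pi*s/4)/(3*pi); evaluating from 0 to 4: ∫_{0}^{4} (s + 2) sin(3*pi*s/4) ds = (8/pi) - (-8/(3*pi)) = 32/(3*pi).
Summing the pieces and multiplying by (1/4) gives b_3 = -2/pi.

-2/pi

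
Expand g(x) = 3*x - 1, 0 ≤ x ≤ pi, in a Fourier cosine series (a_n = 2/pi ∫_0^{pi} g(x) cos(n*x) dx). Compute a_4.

a_4 = 2/pi ∫_0^{pi} (3*x - 1) cos(4*x) dx.
Integrating by parts (boundary term plus one more integral), an antiderivative of (3*x - 1) cos(4*x) is 3*x*sin(4*x)/4 - sin(4*x)/4 + 3*cos(4*x)/16; evaluating from 0 to pi: ∫_{0}^{pi} (3*x - 1) cos(4*x) dx = (3/16) - (3/16) = 0.
Hence a_4 = (2/pi)·(0) = 0.

0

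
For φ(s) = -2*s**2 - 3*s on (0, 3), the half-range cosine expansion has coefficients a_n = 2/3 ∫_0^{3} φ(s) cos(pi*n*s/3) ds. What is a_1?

108/pi**2

a_1 = 2/3 ∫_0^{3} (-2*s**2 - 3*s) cos(pi*s/3) ds.
Integrating by parts twice (tabular method), an antiderivative of (-2*s**2 - 3*s) cos(pi*s/3) is -6*s**2*sin(pi*s/3)/pi - 9*s*sin(pi*s/3)/pi - 36*s*cos(pi*s/3)/pi**2 + 108*sin(pi*s/3)/pi**3 - 27*cos(pi*s/3)/pi**2; evaluating from 0 to 3: ∫_{0}^{3} (-2*s**2 - 3*s) cos(pi*s/3) ds = (135/pi**2) - (-27/pi**2) = 162/pi**2.
Hence a_1 = (2/3)·(162/pi**2) = 108/pi**2.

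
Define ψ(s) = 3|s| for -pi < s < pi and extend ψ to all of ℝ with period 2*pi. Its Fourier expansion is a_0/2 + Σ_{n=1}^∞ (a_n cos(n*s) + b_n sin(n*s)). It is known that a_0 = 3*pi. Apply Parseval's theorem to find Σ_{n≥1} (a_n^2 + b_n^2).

Parseval: a_0^2/2 + Σ_{n≥1} (a_n^2+b_n^2) = 1/pi ∫_{-pi}^{pi} ψ(s)^2 ds = 6*pi**2.
Subtract a_0^2/2 = 9*pi**2/2: Σ (a_n^2+b_n^2) = 3*pi**2/2.

3*pi**2/2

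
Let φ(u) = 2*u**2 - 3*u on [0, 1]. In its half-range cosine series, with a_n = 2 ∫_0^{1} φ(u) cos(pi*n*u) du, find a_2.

a_2 = 2 ∫_0^{1} (2*u**2 - 3*u) cos(2*pi*u) du.
Integrating by parts twice (tabular method), an antiderivative of (2*u**2 - 3*u) cos(2*pi*u) is u**2*sin(2*pi*u)/pi - 3*u*sin(2*pi*u)/(2*pi) + u*cos(2*pi*u)/pi**2 - sin(2*pi*u)/(2*pi**3) - 3*cos(2*pi*u)/(4*pi**2); evaluating from 0 to 1: ∫_{0}^{1} (2*u**2 - 3*u) cos(2*pi*u) du = (1/(4*pi**2)) - (-3/(4*pi**2)) = pi**(-2).
Hence a_2 = 2·(pi**(-2)) = 2/pi**2.

2/pi**2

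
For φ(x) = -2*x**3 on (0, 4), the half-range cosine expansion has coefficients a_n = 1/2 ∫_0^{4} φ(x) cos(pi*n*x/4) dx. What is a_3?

256*(-4 + 9*pi**2)/(27*pi**4)

a_3 = 1/2 ∫_0^{4} (-2*x**3) cos(3*pi*x/4) dx.
Integrating by parts three times (tabular method), an antiderivative of (-2*x**3) cos(3*pi*x/4) is -8*x**3*sin(3*pi*x/4)/(3*pi) - 32*x**2*cos(3*pi*x/4)/(3*pi**2) + 256*x*sin(3*pi*x/4)/(9*pi**3) + 1024*cos(3*pi*x/4)/(27*pi**4); evaluating from 0 to 4: ∫_{0}^{4} (-2*x**3) cos(3*pi*x/4) dx = (512*(-2 + 9*pi**2)/(27*pi**4)) - (1024/(27*pi**4)) = 512*(-4 + 9*pi**2)/(27*pi**4).
Hence a_3 = (1/2)·(512*(-4 + 9*pi**2)/(27*pi**4)) = 256*(-4 + 9*pi**2)/(27*pi**4).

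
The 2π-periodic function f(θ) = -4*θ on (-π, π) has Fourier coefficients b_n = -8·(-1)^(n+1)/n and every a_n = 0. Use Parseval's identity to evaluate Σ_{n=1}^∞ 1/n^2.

Parseval: Σ b_n^2 = (1/π) ∫_{-π}^{π} f(θ)^2 dθ = 32*pi**2/3.
Σ b_n^2 = Σ 64/n^2, so Σ 1/n^2 = (32*pi**2/3)/64 = pi**2/6.

pi**2/6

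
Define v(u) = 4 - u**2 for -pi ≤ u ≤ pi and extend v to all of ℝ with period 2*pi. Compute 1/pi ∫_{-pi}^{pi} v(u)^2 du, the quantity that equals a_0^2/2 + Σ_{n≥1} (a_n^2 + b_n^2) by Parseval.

1/pi ∫_{-pi}^{pi} v(u)^2 du = 1/pi · (2*pi*(-40*pi**2 + 240 + 3*pi**4)/15) = -16*pi**2/3 + 32 + 2*pi**4/5.

-16*pi**2/3 + 32 + 2*pi**4/5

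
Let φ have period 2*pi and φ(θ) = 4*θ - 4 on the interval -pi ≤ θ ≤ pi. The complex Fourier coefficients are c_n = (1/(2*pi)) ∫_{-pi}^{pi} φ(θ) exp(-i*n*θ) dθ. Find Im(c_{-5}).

Since φ is real-valued, Im(c_{-5}) = -(1/(2*pi)) ∫_{-pi}^{pi} φ(θ) sin(-5*θ) dθ = b_{5}/2.
Integrating by parts (boundary term plus one more integral), an antiderivative of (4*θ - 4) sin(-5*θ) is 4*θ*cos(5*θ)/5 - 4*sin(5*θ)/25 - 4*cos(5*θ)/5; evaluating from -pi to pi: ∫_{-pi}^{pi} (4*θ - 4) sin(-5*θ) dθ = (4/5 - 4*pi/5) - (4/5 + 4*pi/5) = -8*pi/5.
Hence Im(c_{-5}) = (-1/(2*pi))·(-8*pi/5) = 4/5.

4/5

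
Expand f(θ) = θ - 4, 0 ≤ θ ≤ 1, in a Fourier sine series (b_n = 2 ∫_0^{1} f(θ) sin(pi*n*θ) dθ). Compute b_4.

b_4 = 2 ∫_0^{1} (θ - 4) sin(4*pi*θ) dθ.
Integrating by parts (boundary term plus one more integral), an antiderivative of (θ - 4) sin(4*pi*θ) is -θ*cos(4*pi*θ)/(4*pi) + sin(4*pi*θ)/(16*pi**2) + cos(4*pi*θ)/pi; evaluating from 0 to 1: ∫_{0}^{1} (θ - 4) sin(4*pi*θ) dθ = (3/(4*pi)) - (1/pi) = -1/(4*pi).
Hence b_4 = 2·(-1/(4*pi)) = -1/(2*pi).

-1/(2*pi)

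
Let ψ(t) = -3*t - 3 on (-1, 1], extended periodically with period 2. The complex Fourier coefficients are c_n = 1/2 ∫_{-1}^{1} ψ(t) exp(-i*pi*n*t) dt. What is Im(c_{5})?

Since ψ is real-valued, Im(c_{5}) = -1/2 ∫_{-1}^{1} ψ(t) sin(5*pi*t) dt = -b_{5}/2.
Integrating by parts (boundary term plus one more integral), an antiderivative of (-3*t - 3) sin(5*pi*t) is 3*t*cos(5*pi*t)/(5*pi) - 3*sin(5*pi*t)/(25*pi**2) + 3*cos(5*pi*t)/(5*pi); evaluating from -1 to 1: ∫_{-1}^{1} (-3*t - 3) sin(5*pi*t) dt = (-6/(5*pi)) - (0) = -6/(5*pi).
Hence Im(c_{5}) = (-1/2)·(-6/(5*pi)) = 3/(5*pi).

3/(5*pi)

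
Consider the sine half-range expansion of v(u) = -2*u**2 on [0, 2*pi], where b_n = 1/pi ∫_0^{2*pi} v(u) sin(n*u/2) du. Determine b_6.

b_6 = 1/pi ∫_0^{2*pi} (-2*u**2) sin(3*u) du.
Integrating by parts twice (tabular method), an antiderivative of (-2*u**2) sin(3*u) is 2*u**2*cos(3*u)/3 - 4*u*sin(3*u)/9 - 4*cos(3*u)/27; evaluating from 0 to 2*pi: ∫_{0}^{2*pi} (-2*u**2) sin(3*u) du = (-4/27 + 8*pi**2/3) - (-4/27) = 8*pi**2/3.
Hence b_6 = (1/pi)·(8*pi**2/3) = 8*pi/3.

8*pi/3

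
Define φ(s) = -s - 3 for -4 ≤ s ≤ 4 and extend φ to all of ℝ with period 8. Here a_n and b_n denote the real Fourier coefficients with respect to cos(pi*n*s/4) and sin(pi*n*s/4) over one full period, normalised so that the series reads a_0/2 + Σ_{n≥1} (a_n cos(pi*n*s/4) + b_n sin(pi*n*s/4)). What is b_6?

4/(3*pi)

b_6 = 1/4 ∫_{-4}^{4} φ(s) sin(3*pi*s/2) ds.
Integrating by parts (boundary term plus one more integral), an antiderivative of (-s - 3) sin(3*pi*s/2) is 2*s*cos(3*pi*s/2)/(3*pi) - 4*sin(3*pi*s/2)/(9*pi**2) + 2*cos(3*pi*s/2)/pi; evaluating from -4 to 4: ∫_{-4}^{4} (-s - 3) sin(3*pi*s/2) ds = (14/(3*pi)) - (-2/(3*pi)) = 16/(3*pi).
Hence b_6 = (1/4)·(16/(3*pi)) = 4/(3*pi).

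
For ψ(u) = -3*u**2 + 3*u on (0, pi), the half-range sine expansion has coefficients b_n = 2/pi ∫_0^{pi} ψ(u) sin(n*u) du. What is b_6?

b_6 = 2/pi ∫_0^{pi} (-3*u**2 + 3*u) sin(6*u) du.
Integrating by parts twice (tabular method), an antiderivative of (-3*u**2 + 3*u) sin(6*u) is u**2*cos(6*u)/2 - u*sin(6*u)/6 - u*cos(6*u)/2 + sin(6*u)/12 - cos(6*u)/36; evaluating from 0 to pi: ∫_{0}^{pi} (-3*u**2 + 3*u) sin(6*u) du = (-pi/2 - 1/36 + pi**2/2) - (-1/36) = pi*(-1 + pi)/2.
Hence b_6 = (2/pi)·(pi*(-1 + pi)/2) = -1 + pi.

-1 + pi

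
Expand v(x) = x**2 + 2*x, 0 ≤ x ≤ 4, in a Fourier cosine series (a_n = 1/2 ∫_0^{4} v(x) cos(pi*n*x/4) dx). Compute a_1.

-96/pi**2

a_1 = 1/2 ∫_0^{4} (x**2 + 2*x) cos(pi*x/4) dx.
Integrating by parts twice (tabular method), an antiderivative of (x**2 + 2*x) cos(pi*x/4) is 4*x**2*sin(pi*x/4)/pi + 8*x*sin(pi*x/4)/pi + 32*x*cos(pi*x/4)/pi**2 - 128*sin(pi*x/4)/pi**3 + 32*cos(pi*x/4)/pi**2; evaluating from 0 to 4: ∫_{0}^{4} (x**2 + 2*x) cos(pi*x/4) dx = (-160/pi**2) - (32/pi**2) = -192/pi**2.
Hence a_1 = (1/2)·(-192/pi**2) = -96/pi**2.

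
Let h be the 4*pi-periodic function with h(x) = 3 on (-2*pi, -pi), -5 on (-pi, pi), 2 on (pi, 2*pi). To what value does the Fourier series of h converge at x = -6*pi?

5/2

x = -6*pi differs from x = -2*pi by -1 full period(s), and the series is 4*pi-periodic.
At x = -2*pi the one-sided limits are h(-2*pi^-) = 2 and h(-2*pi^+) = 3.
By Dirichlet's theorem the series converges to their average, [(2) + (3)]/2 = 5/2.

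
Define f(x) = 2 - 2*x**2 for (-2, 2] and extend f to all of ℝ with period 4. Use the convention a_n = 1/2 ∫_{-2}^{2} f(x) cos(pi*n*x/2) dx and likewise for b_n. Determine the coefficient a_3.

32/(9*pi**2)

a_3 = 1/2 ∫_{-2}^{2} f(x) cos(3*pi*x/2) dx.
f is even and cos(3*pi*x/2) is even, so the integrand is even and a_3 = ∫_0^{2} f(x) cos(3*pi*x/2) dx.
Integrating by parts twice (tabular method), an antiderivative of (2 - 2*x**2) cos(3*pi*x/2) is -4*x**2*sin(3*pi*x/2)/(3*pi) - 16*x*cos(3*pi*x/2)/(9*pi**2) + 32*sin(3*pi*x/2)/(27*pi**3) + 4*sin(3*pi*x/2)/(3*pi); evaluating from 0 to 2: ∫_{0}^{2} (2 - 2*x**2) cos(3*pi*x/2) dx = (32/(9*pi**2)) - (0) = 32/(9*pi**2).
Hence a_3 = 32/(9*pi**2).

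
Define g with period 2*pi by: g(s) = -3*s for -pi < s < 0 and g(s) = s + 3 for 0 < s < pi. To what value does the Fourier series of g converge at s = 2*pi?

s = 2*pi differs from s = 0 by 1 full period(s), and the series is 2*pi-periodic.
At s = 0 the one-sided limits are g(0^-) = 0 and g(0^+) = 3.
By Dirichlet's theorem the series converges to their average, [(0) + (3)]/2 = 3/2.

3/2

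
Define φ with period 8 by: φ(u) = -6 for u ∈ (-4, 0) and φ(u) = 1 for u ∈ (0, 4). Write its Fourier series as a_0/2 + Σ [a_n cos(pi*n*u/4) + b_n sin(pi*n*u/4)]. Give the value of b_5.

b_5 = 1/4 ∫_{-4}^{4} φ(u) sin(5*pi*u/4) du.
Split the integral at the breakpoints.
Directly, an antiderivative of (-6) sin(5*pi*u/4) is 24*cos(5*pi*u/4)/(5*pi); evaluating from -4 to 0: ∫_{-4}^{0} (-6) sin(5*pi*u/4) du = (24/(5*pi)) - (-24/(5*pi)) = 48/(5*pi).
Directly, an antiderivative of (1) sin(5*pi*u/4) is -4*cos(5*pi*u/4)/(5*pi); evaluating from 0 to 4: ∫_{0}^{4} (1) sin(5*pi*u/4) du = (4/(5*pi)) - (-4/(5*pi)) = 8/(5*pi).
Summing the pieces and multiplying by (1/4) gives b_5 = 14/(5*pi).

14/(5*pi)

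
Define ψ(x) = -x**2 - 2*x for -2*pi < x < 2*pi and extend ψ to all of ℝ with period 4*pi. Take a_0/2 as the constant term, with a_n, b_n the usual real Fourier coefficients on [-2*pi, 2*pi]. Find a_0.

a_0 = (1/(2*pi)) ∫_{-2*pi}^{2*pi} ψ(x) dx = (1/(2*pi)) · (-16*pi**3/3) = -8*pi**2/3.

-8*pi**2/3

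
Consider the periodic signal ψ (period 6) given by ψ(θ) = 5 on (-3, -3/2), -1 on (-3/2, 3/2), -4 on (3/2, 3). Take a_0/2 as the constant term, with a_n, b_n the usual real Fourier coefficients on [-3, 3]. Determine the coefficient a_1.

-3/pi

a_1 = 1/3 ∫_{-3}^{3} ψ(θ) cos(pi*θ/3) dθ.
Split the integral at the breakpoints.
Directly, an antiderivative of (5) cos(pi*θ/3) is 15*sin(pi*θ/3)/pi; evaluating from -3 to -3/2: ∫_{-3}^{-3/2} (5) cos(pi*θ/3) dθ = (-15/pi) - (0) = -15/pi.
Directly, an antiderivative of (-1) cos(pi*θ/3) is -3*sin(pi*θ/3)/pi; evaluating from -3/2 to 3/2: ∫_{-3/2}^{3/2} (-1) cos(pi*θ/3) dθ = (-3/pi) - (3/pi) = -6/pi.
Directly, an antiderivative of (-4) cos(pi*θ/3) is -12*sin(pi*θ/3)/pi; evaluating from 3/2 to 3: ∫_{3/2}^{3} (-4) cos(pi*θ/3) dθ = (0) - (-12/pi) = 12/pi.
Summing the pieces and multiplying by (1/3) gives a_1 = -3/pi.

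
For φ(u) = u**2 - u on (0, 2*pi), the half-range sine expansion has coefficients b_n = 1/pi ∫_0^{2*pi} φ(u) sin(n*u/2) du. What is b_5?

4*(-25*pi - 8 + 50*pi**2)/(125*pi)

b_5 = 1/pi ∫_0^{2*pi} (u**2 - u) sin(5*u/2) du.
Integrating by parts twice (tabular method), an antiderivative of (u**2 - u) sin(5*u/2) is -2*u**2*cos(5*u/2)/5 + 8*u*sin(5*u/2)/25 + 2*u*cos(5*u/2)/5 - 4*sin(5*u/2)/25 + 16*cos(5*u/2)/125; evaluating from 0 to 2*pi: ∫_{0}^{2*pi} (u**2 - u) sin(5*u/2) du = (-4*pi/5 - 16/125 + 8*pi**2/5) - (16/125) = -4*pi/5 - 32/125 + 8*pi**2/5.
Hence b_5 = (1/pi)·(-4*pi/5 - 32/125 + 8*pi**2/5) = 4*(-25*pi - 8 + 50*pi**2)/(125*pi).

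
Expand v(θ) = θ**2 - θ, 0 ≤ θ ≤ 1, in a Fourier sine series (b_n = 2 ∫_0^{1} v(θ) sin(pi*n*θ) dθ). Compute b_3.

b_3 = 2 ∫_0^{1} (θ**2 - θ) sin(3*pi*θ) dθ.
Integrating by parts twice (tabular method), an antiderivative of (θ**2 - θ) sin(3*pi*θ) is -θ**2*cos(3*pi*θ)/(3*pi) + 2*θ*sin(3*pi*θ)/(9*pi**2) + θ*cos(3*pi*θ)/(3*pi) - sin(3*pi*θ)/(9*pi**2) + 2*cos(3*pi*θ)/(27*pi**3); evaluating from 0 to 1: ∫_{0}^{1} (θ**2 - θ) sin(3*pi*θ) dθ = (-2/(27*pi**3)) - (2/(27*pi**3)) = -4/(27*pi**3).
Hence b_3 = 2·(-4/(27*pi**3)) = -8/(27*pi**3).

-8/(27*pi**3)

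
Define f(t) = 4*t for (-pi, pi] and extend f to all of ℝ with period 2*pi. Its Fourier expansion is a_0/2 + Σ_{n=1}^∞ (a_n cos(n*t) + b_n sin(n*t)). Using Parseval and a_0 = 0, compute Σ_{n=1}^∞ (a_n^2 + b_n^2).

Parseval: a_0^2/2 + Σ_{n≥1} (a_n^2+b_n^2) = 1/pi ∫_{-pi}^{pi} f(t)^2 dt = 32*pi**2/3.
Subtract a_0^2/2 = 0: Σ (a_n^2+b_n^2) = 32*pi**2/3.

32*pi**2/3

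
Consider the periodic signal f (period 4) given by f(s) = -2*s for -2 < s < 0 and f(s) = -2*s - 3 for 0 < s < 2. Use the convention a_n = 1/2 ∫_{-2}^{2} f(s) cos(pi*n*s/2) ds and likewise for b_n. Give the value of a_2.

a_2 = 1/2 ∫_{-2}^{2} f(s) cos(pi*s) ds.
Split the integral at the breakpoints.
Integrating by parts (boundary term plus one more integral), an antiderivative of (-2*s) cos(pi*s) is -2*s*sin(pi*s)/pi - 2*cos(pi*s)/pi**2; evaluating from -2 to 0: ∫_{-2}^{0} (-2*s) cos(pi*s) ds = (-2/pi**2) - (-2/pi**2) = 0.
Integrating by parts (boundary term plus one more integral), an antiderivative of (-2*s - 3) cos(pi*s) is -2*s*sin(pi*s)/pi - 3*sin(pi*s)/pi - 2*cos(pi*s)/pi**2; evaluating from 0 to 2: ∫_{0}^{2} (-2*s - 3) cos(pi*s) ds = (-2/pi**2) - (-2/pi**2) = 0.
Summing the pieces and multiplying by (1/2) gives a_2 = 0.

0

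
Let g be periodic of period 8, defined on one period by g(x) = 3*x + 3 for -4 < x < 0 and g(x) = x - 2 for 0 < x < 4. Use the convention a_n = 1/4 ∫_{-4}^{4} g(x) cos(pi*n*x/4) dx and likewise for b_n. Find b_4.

b_4 = 1/4 ∫_{-4}^{4} g(x) sin(pi*x) dx.
Split the integral at the breakpoints.
Integrating by parts (boundary term plus one more integral), an antiderivative of (3*x + 3) sin(pi*x) is -3*x*cos(pi*x)/pi + 3*sin(pi*x)/pi**2 - 3*cos(pi*x)/pi; evaluating from -4 to 0: ∫_{-4}^{0} (3*x + 3) sin(pi*x) dx = (-3/pi) - (9/pi) = -12/pi.
Integrating by parts (boundary term plus one more integral), an antiderivative of (x - 2) sin(pi*x) is -x*cos(pi*x)/pi + sin(pi*x)/pi**2 + 2*cos(pi*x)/pi; evaluating from 0 to 4: ∫_{0}^{4} (x - 2) sin(pi*x) dx = (-2/pi) - (2/pi) = -4/pi.
Summing the pieces and multiplying by (1/4) gives b_4 = -4/pi.

-4/pi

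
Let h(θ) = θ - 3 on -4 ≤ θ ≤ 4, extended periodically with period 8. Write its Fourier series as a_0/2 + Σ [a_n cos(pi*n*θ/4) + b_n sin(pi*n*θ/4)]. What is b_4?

-2/pi

b_4 = 1/4 ∫_{-4}^{4} h(θ) sin(pi*θ) dθ.
Integrating by parts (boundary term plus one more integral), an antiderivative of (θ - 3) sin(pi*θ) is -θ*cos(pi*θ)/pi + sin(pi*θ)/pi**2 + 3*cos(pi*θ)/pi; evaluating from -4 to 4: ∫_{-4}^{4} (θ - 3) sin(pi*θ) dθ = (-1/pi) - (7/pi) = -8/pi.
Hence b_4 = (1/4)·(-8/pi) = -2/pi.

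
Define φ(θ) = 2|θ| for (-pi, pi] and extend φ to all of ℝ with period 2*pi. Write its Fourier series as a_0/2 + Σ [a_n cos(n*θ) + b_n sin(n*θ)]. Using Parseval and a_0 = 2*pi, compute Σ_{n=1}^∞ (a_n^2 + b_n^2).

2*pi**2/3

Parseval: a_0^2/2 + Σ_{n≥1} (a_n^2+b_n^2) = 1/pi ∫_{-pi}^{pi} φ(θ)^2 dθ = 8*pi**2/3.
Subtract a_0^2/2 = 2*pi**2: Σ (a_n^2+b_n^2) = 2*pi**2/3.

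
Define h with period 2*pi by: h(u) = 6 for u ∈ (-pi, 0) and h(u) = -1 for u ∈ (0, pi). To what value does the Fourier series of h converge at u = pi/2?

-1

h is continuous at u = pi/2 with value -1, so the series converges to -1 there.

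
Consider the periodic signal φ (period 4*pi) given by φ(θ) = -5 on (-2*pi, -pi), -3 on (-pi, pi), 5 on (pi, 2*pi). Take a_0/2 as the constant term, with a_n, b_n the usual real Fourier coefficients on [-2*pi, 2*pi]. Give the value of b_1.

10/pi

b_1 = (1/(2*pi)) ∫_{-2*pi}^{2*pi} φ(θ) sin(θ/2) dθ.
Split the integral at the breakpoints.
Directly, an antiderivative of (-5) sin(θ/2) is 10*cos(θ/2); evaluating from -2*pi to -pi: ∫_{-2*pi}^{-pi} (-5) sin(θ/2) dθ = (0) - (-10) = 10.
Directly, an antiderivative of (-3) sin(θ/2) is 6*cos(θ/2); evaluating from -pi to pi: ∫_{-pi}^{pi} (-3) sin(θ/2) dθ = (0) - (0) = 0.
Directly, an antiderivative of (5) sin(θ/2) is -10*cos(θ/2); evaluating from pi to 2*pi: ∫_{pi}^{2*pi} (5) sin(θ/2) dθ = (10) - (0) = 10.
Summing the pieces and multiplying by (1/(2*pi)) gives b_1 = 10/pi.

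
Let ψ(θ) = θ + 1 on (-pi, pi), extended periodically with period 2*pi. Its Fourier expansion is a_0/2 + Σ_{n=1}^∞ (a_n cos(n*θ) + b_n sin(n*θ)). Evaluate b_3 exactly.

2/3

b_3 = 1/pi ∫_{-pi}^{pi} ψ(θ) sin(3*θ) dθ.
Integrating by parts (boundary term plus one more integral), an antiderivative of (θ + 1) sin(3*θ) is -θ*cos(3*θ)/3 + sin(3*θ)/9 - cos(3*θ)/3; evaluating from -pi to pi: ∫_{-pi}^{pi} (θ + 1) sin(3*θ) dθ = (1/3 + pi/3) - (1/3 - pi/3) = 2*pi/3.
Hence b_3 = (1/pi)·(2*pi/3) = 2/3.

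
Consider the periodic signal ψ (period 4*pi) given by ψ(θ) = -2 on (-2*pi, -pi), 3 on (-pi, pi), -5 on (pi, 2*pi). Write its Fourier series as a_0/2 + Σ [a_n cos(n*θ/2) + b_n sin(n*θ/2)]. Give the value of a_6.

a_6 = (1/(2*pi)) ∫_{-2*pi}^{2*pi} ψ(θ) cos(3*θ) dθ.
Split the integral at the breakpoints.
Directly, an antiderivative of (-2) cos(3*θ) is -2*sin(3*θ)/3; evaluating from -2*pi to -pi: ∫_{-2*pi}^{-pi} (-2) cos(3*θ) dθ = (0) - (0) = 0.
Directly, an antiderivative of (3) cos(3*θ) is sin(3*θ); evaluating from -pi to pi: ∫_{-pi}^{pi} (3) cos(3*θ) dθ = (0) - (0) = 0.
Directly, an antiderivative of (-5) cos(3*θ) is -5*sin(3*θ)/3; evaluating from pi to 2*pi: ∫_{pi}^{2*pi} (-5) cos(3*θ) dθ = (0) - (0) = 0.
Summing the pieces and multiplying by (1/(2*pi)) gives a_6 = 0.

0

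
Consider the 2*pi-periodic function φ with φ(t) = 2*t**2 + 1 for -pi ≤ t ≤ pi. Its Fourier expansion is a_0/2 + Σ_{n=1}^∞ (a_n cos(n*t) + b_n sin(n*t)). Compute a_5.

-8/25

a_5 = 1/pi ∫_{-pi}^{pi} φ(t) cos(5*t) dt.
φ is even and cos(5*t) is even, so the integrand is even and a_5 = 2/pi ∫_0^{pi} φ(t) cos(5*t) dt.
Integrating by parts twice (tabular method), an antiderivative of (2*t**2 + 1) cos(5*t) is 2*t**2*sin(5*t)/5 + 4*t*cos(5*t)/25 + 21*sin(5*t)/125; evaluating from 0 to pi: ∫_{0}^{pi} (2*t**2 + 1) cos(5*t) dt = (-4*pi/25) - (0) = -4*pi/25.
Hence a_5 = (2/pi)·(-4*pi/25) = -8/25.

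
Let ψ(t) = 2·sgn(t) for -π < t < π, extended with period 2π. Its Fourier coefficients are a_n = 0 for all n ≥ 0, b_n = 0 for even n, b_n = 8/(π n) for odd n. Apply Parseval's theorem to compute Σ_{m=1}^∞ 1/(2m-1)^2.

Parseval: Σ b_n^2 = (1/π) ∫_{-π}^{π} ψ(t)^2 dt = 8.
Only odd n contribute, with b_n^2 = 64/(π^2 n^2), so Σ_{m≥1} 1/(2m-1)^2 = π^2·(8)/64 = pi**2/8.

pi**2/8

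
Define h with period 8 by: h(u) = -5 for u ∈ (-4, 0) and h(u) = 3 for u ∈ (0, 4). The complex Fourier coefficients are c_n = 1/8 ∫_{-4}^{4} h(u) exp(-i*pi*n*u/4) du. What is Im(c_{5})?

-8/(5*pi)

Since h is real-valued, Im(c_{5}) = -1/8 ∫_{-4}^{4} h(u) sin(5*pi*u/4) du = -b_{5}/2.
Split the integral at the breakpoints.
Directly, an antiderivative of (-5) sin(5*pi*u/4) is 4*cos(5*pi*u/4)/pi; evaluating from -4 to 0: ∫_{-4}^{0} (-5) sin(5*pi*u/4) du = (4/pi) - (-4/pi) = 8/pi.
Directly, an antiderivative of (3) sin(5*pi*u/4) is -12*cos(5*pi*u/4)/(5*pi); evaluating from 0 to 4: ∫_{0}^{4} (3) sin(5*pi*u/4) du = (12/(5*pi)) - (-12/(5*pi)) = 24/(5*pi).
So ∫_{-4}^{4} h(u) sin(5*pi*u/4) du = 64/(5*pi).
Hence Im(c_{5}) = (-1/8)·(64/(5*pi)) = -8/(5*pi).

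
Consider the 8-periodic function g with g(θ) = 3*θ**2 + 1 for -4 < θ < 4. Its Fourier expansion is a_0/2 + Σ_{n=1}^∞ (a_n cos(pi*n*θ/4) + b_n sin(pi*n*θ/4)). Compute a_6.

a_6 = 1/4 ∫_{-4}^{4} g(θ) cos(3*pi*θ/2) dθ.
g is even and cos(3*pi*θ/2) is even, so the integrand is even and a_6 = 1/2 ∫_0^{4} g(θ) cos(3*pi*θ/2) dθ.
Integrating by parts twice (tabular method), an antiderivative of (3*θ**2 + 1) cos(3*pi*θ/2) is 2*θ**2*sin(3*pi*θ/2)/pi + 8*θ*cos(3*pi*θ/2)/(3*pi**2) - 16*sin(3*pi*θ/2)/(9*pi**3) + 2*sin(3*pi*θ/2)/(3*pi); evaluating from 0 to 4: ∫_{0}^{4} (3*θ**2 + 1) cos(3*pi*θ/2) dθ = (32/(3*pi**2)) - (0) = 32/(3*pi**2).
Hence a_6 = (1/2)·(32/(3*pi**2)) = 16/(3*pi**2).

16/(3*pi**2)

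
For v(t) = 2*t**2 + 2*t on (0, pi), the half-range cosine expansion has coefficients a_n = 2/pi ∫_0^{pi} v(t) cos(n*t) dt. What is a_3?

a_3 = 2/pi ∫_0^{pi} (2*t**2 + 2*t) cos(3*t) dt.
Integrating by parts twice (tabular method), an antiderivative of (2*t**2 + 2*t) cos(3*t) is 2*t**2*sin(3*t)/3 + 2*t*sin(3*t)/3 + 4*t*cos(3*t)/9 - 4*sin(3*t)/27 + 2*cos(3*t)/9; evaluating from 0 to pi: ∫_{0}^{pi} (2*t**2 + 2*t) cos(3*t) dt = (-4*pi/9 - 2/9) - (2/9) = -4*pi/9 - 4/9.
Hence a_3 = (2/pi)·(-4*pi/9 - 4/9) = 8*(-pi - 1)/(9*pi).

8*(-pi - 1)/(9*pi)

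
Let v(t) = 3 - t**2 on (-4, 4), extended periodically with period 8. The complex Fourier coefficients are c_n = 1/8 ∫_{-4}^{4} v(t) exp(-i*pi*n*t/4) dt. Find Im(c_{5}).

0

Since v is real-valued, Im(c_{5}) = -1/8 ∫_{-4}^{4} v(t) sin(5*pi*t/4) dt = -b_{5}/2.
(v is even, so the integrand is odd over a symmetric interval and the integral vanishes.)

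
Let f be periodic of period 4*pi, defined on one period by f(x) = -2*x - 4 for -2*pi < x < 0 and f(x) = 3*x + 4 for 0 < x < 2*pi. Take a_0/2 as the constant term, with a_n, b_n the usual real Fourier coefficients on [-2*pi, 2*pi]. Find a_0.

a_0 = (1/(2*pi)) ∫_{-2*pi}^{2*pi} f(x) dx = (1/(2*pi)) · (10*pi**2) = 5*pi.

5*pi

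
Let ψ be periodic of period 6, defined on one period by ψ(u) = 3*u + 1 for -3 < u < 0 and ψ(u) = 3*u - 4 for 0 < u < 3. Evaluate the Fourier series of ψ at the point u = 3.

At u = 3 the one-sided limits are ψ(3^-) = 5 and ψ(3^+) = -8.
By Dirichlet's theorem the series converges to their average, [(5) + (-8)]/2 = -3/2.

-3/2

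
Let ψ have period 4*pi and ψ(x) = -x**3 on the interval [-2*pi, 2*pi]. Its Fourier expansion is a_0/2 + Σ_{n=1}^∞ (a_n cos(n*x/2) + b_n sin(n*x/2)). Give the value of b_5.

96/125 - 16*pi**2/5

b_5 = (1/(2*pi)) ∫_{-2*pi}^{2*pi} ψ(x) sin(5*x/2) dx.
ψ is odd and sin(5*x/2) is odd, so the integrand is even and b_5 = 1/pi ∫_0^{2*pi} ψ(x) sin(5*x/2) dx.
Integrating by parts three times (tabular method), an antiderivative of (-x**3) sin(5*x/2) is 2*x**3*cos(5*x/2)/5 - 12*x**2*sin(5*x/2)/25 - 48*x*cos(5*x/2)/125 + 96*sin(5*x/2)/625; evaluating from 0 to 2*pi: ∫_{0}^{2*pi} (-x**3) sin(5*x/2) dx = (16*pi*(6 - 25*pi**2)/125) - (0) = 16*pi*(6 - 25*pi**2)/125.
Hence b_5 = (1/pi)·(16*pi*(6 - 25*pi**2)/125) = 96/125 - 16*pi**2/5.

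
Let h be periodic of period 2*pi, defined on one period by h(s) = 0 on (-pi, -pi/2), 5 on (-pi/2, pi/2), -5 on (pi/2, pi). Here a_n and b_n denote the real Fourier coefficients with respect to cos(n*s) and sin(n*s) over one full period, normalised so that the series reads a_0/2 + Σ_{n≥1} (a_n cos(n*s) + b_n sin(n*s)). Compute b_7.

b_7 = 1/pi ∫_{-pi}^{pi} h(s) sin(7*s) ds.
Split the integral at the breakpoints.
∫_{-pi}^{-pi/2} (0) sin(7*s) ds = 0.
Directly, an antiderivative of (5) sin(7*s) is -5*cos(7*s)/7; evaluating from -pi/2 to pi/2: ∫_{-pi/2}^{pi/2} (5) sin(7*s) ds = (0) - (0) = 0.
Directly, an antiderivative of (-5) sin(7*s) is 5*cos(7*s)/7; evaluating from pi/2 to pi: ∫_{pi/2}^{pi} (-5) sin(7*s) ds = (-5/7) - (0) = -5/7.
Summing the pieces and multiplying by (1/pi) gives b_7 = -5/(7*pi).

-5/(7*pi)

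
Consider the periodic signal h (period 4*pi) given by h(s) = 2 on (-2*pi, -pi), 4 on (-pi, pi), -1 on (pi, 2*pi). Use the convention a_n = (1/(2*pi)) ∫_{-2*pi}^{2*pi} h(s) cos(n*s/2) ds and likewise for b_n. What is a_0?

9/2

a_0 = (1/(2*pi)) ∫_{-2*pi}^{2*pi} h(s) ds = (1/(2*pi)) · (9*pi) = 9/2.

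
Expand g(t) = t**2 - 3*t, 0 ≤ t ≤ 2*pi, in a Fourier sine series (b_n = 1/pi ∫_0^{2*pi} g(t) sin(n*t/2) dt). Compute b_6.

2 - 4*pi/3

b_6 = 1/pi ∫_0^{2*pi} (t**2 - 3*t) sin(3*t) dt.
Integrating by parts twice (tabular method), an antiderivative of (t**2 - 3*t) sin(3*t) is -t**2*cos(3*t)/3 + 2*t*sin(3*t)/9 + t*cos(3*t) - sin(3*t)/3 + 2*cos(3*t)/27; evaluating from 0 to 2*pi: ∫_{0}^{2*pi} (t**2 - 3*t) sin(3*t) dt = (-4*pi**2/3 + 2/27 + 2*pi) - (2/27) = 2*pi*(3 - 2*pi)/3.
Hence b_6 = (1/pi)·(2*pi*(3 - 2*pi)/3) = 2 - 4*pi/3.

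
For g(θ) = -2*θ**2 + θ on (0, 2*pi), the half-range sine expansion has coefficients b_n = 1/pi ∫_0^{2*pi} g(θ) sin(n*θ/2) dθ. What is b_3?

b_3 = 1/pi ∫_0^{2*pi} (-2*θ**2 + θ) sin(3*θ/2) dθ.
Integrating by parts twice (tabular method), an antiderivative of (-2*θ**2 + θ) sin(3*θ/2) is 4*θ**2*cos(3*θ/2)/3 - 16*θ*sin(3*θ/2)/9 - 2*θ*cos(3*θ/2)/3 + 4*sin(3*θ/2)/9 - 32*cos(3*θ/2)/27; evaluating from 0 to 2*pi: ∫_{0}^{2*pi} (-2*θ**2 + θ) sin(3*θ/2) dθ = (-16*pi**2/3 + 32/27 + 4*pi/3) - (-32/27) = -16*pi**2/3 + 64/27 + 4*pi/3.
Hence b_3 = (1/pi)·(-16*pi**2/3 + 64/27 + 4*pi/3) = 4*(-36*pi**2 + 16 + 9*pi)/(27*pi).

4*(-36*pi**2 + 16 + 9*pi)/(27*pi)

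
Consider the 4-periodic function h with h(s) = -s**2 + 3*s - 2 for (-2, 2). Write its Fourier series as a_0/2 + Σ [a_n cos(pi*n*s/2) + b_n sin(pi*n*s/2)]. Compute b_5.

12/(5*pi)

b_5 = 1/2 ∫_{-2}^{2} h(s) sin(5*pi*s/2) ds.
Integrating by parts twice (tabular method), an antiderivative of (-s**2 + 3*s - 2) sin(5*pi*s/2) is 2*s**2*cos(5*pi*s/2)/(5*pi) - 8*s*sin(5*pi*s/2)/(25*pi**2) - 6*s*cos(5*pi*s/2)/(5*pi) + 12*sin(5*pi*s/2)/(25*pi**2) - 16*cos(5*pi*s/2)/(125*pi**3) + 4*cos(5*pi*s/2)/(5*pi); evaluating from -2 to 2: ∫_{-2}^{2} (-s**2 + 3*s - 2) sin(5*pi*s/2) ds = (16/(125*pi**3)) - (8*(2 - 75*pi**2)/(125*pi**3)) = 24/(5*pi).
Hence b_5 = (1/2)·(24/(5*pi)) = 12/(5*pi).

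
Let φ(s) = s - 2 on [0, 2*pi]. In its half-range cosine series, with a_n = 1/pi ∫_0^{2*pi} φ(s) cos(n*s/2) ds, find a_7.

-8/(49*pi)

a_7 = 1/pi ∫_0^{2*pi} (s - 2) cos(7*s/2) ds.
Integrating by parts (boundary term plus one more integral), an antiderivative of (s - 2) cos(7*s/2) is 2*s*sin(7*s/2)/7 - 4*sin(7*s/2)/7 + 4*cos(7*s/2)/49; evaluating from 0 to 2*pi: ∫_{0}^{2*pi} (s - 2) cos(7*s/2) ds = (-4/49) - (4/49) = -8/49.
Hence a_7 = (1/pi)·(-8/49) = -8/(49*pi).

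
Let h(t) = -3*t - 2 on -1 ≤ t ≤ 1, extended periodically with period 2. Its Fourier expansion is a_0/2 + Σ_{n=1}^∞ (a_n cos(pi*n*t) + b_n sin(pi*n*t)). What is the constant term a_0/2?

-2

a_0 = ∫_{-1}^{1} h(t) dt = -4.
So the constant term a_0/2 = -2.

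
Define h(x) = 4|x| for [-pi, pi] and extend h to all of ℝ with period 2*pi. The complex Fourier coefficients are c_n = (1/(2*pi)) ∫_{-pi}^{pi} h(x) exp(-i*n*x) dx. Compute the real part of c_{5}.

-8/(25*pi)

Since h is real-valued, Re(c_{5}) = (1/(2*pi)) ∫_{-pi}^{pi} h(x) cos(5*x) dx = a_{5}/2.
h is even and cos(5*x) is even, so the integrand is even: ∫_{-pi}^{pi} h(x) cos(5*x) dx = 2∫_0^{pi} h(x) cos(5*x) dx.
Integrating by parts (boundary term plus one more integral), an antiderivative of (4*x) cos(5*x) is 4*x*sin(5*x)/5 + 4*cos(5*x)/25; evaluating from 0 to pi: ∫_{0}^{pi} (4*x) cos(5*x) dx = (-4/25) - (4/25) = -8/25.
So ∫_{-pi}^{pi} h(x) cos(5*x) dx = -16/25.
Hence Re(c_{5}) = (1/(2*pi))·(-16/25) = -8/(25*pi).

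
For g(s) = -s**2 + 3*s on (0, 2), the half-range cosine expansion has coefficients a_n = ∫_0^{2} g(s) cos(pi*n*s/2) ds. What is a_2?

-4/pi**2

a_2 = ∫_0^{2} (-s**2 + 3*s) cos(pi*s) ds.
Integrating by parts twice (tabular method), an antiderivative of (-s**2 + 3*s) cos(pi*s) is -s**2*sin(pi*s)/pi + 3*s*sin(pi*s)/pi - 2*s*cos(pi*s)/pi**2 + 2*sin(pi*s)/pi**3 + 3*cos(pi*s)/pi**2; evaluating from 0 to 2: ∫_{0}^{2} (-s**2 + 3*s) cos(pi*s) ds = (-1/pi**2) - (3/pi**2) = -4/pi**2.
Hence a_2 = -4/pi**2.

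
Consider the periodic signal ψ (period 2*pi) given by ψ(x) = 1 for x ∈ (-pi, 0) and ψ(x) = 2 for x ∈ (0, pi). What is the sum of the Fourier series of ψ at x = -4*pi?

3/2

x = -4*pi differs from x = 0 by -2 full period(s), and the series is 2*pi-periodic.
At x = 0 the one-sided limits are ψ(0^-) = 1 and ψ(0^+) = 2.
By Dirichlet's theorem the series converges to their average, [(1) + (2)]/2 = 3/2.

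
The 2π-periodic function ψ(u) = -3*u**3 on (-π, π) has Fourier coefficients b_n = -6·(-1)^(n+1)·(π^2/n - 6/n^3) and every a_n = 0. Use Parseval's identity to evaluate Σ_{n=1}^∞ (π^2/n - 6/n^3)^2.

Parseval: Σ b_n^2 = (1/π) ∫_{-π}^{π} ψ(u)^2 du = 18*pi**6/7.
b_n^2 = 36·(π^2/n - 6/n^3)^2, so the sum equals (18*pi**6/7)/36 = pi**6/14.

pi**6/14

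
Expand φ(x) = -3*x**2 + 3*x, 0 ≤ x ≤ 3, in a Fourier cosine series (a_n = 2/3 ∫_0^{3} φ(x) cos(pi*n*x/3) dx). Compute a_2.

-27/pi**2

a_2 = 2/3 ∫_0^{3} (-3*x**2 + 3*x) cos(2*pi*x/3) dx.
Integrating by parts twice (tabular method), an antiderivative of (-3*x**2 + 3*x) cos(2*pi*x/3) is -9*x**2*sin(2*pi*x/3)/(2*pi) + 9*x*sin(2*pi*x/3)/(2*pi) - 27*x*cos(2*pi*x/3)/(2*pi**2) + 81*sin(2*pi*x/3)/(4*pi**3) + 27*cos(2*pi*x/3)/(4*pi**2); evaluating from 0 to 3: ∫_{0}^{3} (-3*x**2 + 3*x) cos(2*pi*x/3) dx = (-135/(4*pi**2)) - (27/(4*pi**2)) = -81/(2*pi**2).
Hence a_2 = (2/3)·(-81/(2*pi**2)) = -27/pi**2.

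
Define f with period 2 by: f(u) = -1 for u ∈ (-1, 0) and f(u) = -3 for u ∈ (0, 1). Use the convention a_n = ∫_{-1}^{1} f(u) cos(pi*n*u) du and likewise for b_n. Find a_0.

a_0 = ∫_{-1}^{1} f(u) du = -4.

-4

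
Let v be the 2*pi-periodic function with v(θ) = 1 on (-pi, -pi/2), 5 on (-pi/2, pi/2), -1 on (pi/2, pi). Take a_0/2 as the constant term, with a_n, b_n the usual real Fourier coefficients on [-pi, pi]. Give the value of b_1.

-2/pi

b_1 = 1/pi ∫_{-pi}^{pi} v(θ) sin(θ) dθ.
Split the integral at the breakpoints.
Directly, an antiderivative of (1) sin(θ) is -cos(θ); evaluating from -pi to -pi/2: ∫_{-pi}^{-pi/2} (1) sin(θ) dθ = (0) - (1) = -1.
Directly, an antiderivative of (5) sin(θ) is -5*cos(θ); evaluating from -pi/2 to pi/2: ∫_{-pi/2}^{pi/2} (5) sin(θ) dθ = (0) - (0) = 0.
Directly, an antiderivative of (-1) sin(θ) is cos(θ); evaluating from pi/2 to pi: ∫_{pi/2}^{pi} (-1) sin(θ) dθ = (-1) - (0) = -1.
Summing the pieces and multiplying by (1/pi) gives b_1 = -2/pi.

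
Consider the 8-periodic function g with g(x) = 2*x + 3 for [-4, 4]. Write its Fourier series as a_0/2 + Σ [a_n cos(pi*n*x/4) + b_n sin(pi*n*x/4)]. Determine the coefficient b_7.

b_7 = 1/4 ∫_{-4}^{4} g(x) sin(7*pi*x/4) dx.
Integrating by parts (boundary term plus one more integral), an antiderivative of (2*x + 3) sin(7*pi*x/4) is -8*x*cos(7*pi*x/4)/(7*pi) + 32*sin(7*pi*x/4)/(49*pi**2) - 12*cos(7*pi*x/4)/(7*pi); evaluating from -4 to 4: ∫_{-4}^{4} (2*x + 3) sin(7*pi*x/4) dx = (44/(7*pi)) - (-20/(7*pi)) = 64/(7*pi).
Hence b_7 = (1/4)·(64/(7*pi)) = 16/(7*pi).

16/(7*pi)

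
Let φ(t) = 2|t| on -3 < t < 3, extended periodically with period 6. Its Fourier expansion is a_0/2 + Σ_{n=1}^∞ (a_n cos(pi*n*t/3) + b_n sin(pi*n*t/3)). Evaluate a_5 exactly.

-24/(25*pi**2)

a_5 = 1/3 ∫_{-3}^{3} φ(t) cos(5*pi*t/3) dt.
φ is even and cos(5*pi*t/3) is even, so the integrand is even and a_5 = 2/3 ∫_0^{3} φ(t) cos(5*pi*t/3) dt.
Integrating by parts (boundary term plus one more integral), an antiderivative of (2*t) cos(5*pi*t/3) is 6*t*sin(5*pi*t/3)/(5*pi) + 18*cos(5*pi*t/3)/(25*pi**2); evaluating from 0 to 3: ∫_{0}^{3} (2*t) cos(5*pi*t/3) dt = (-18/(25*pi**2)) - (18/(25*pi**2)) = -36/(25*pi**2).
Hence a_5 = (2/3)·(-36/(25*pi**2)) = -24/(25*pi**2).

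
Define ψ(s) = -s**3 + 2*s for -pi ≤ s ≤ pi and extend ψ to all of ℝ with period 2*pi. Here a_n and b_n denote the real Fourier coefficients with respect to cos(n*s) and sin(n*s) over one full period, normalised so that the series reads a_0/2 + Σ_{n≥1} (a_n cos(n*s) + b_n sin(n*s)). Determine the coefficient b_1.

16 - 2*pi**2

b_1 = 1/pi ∫_{-pi}^{pi} ψ(s) sin(s) ds.
ψ is odd and sin(s) is odd, so the integrand is even and b_1 = 2/pi ∫_0^{pi} ψ(s) sin(s) ds.
Integrating by parts three times (tabular method), an antiderivative of (-s**3 + 2*s) sin(s) is s**3*cos(s) - 3*s**2*sin(s) - 8*s*cos(s) + 8*sin(s); evaluating from 0 to pi: ∫_{0}^{pi} (-s**3 + 2*s) sin(s) ds = (pi*(8 - pi**2)) - (0) = pi*(8 - pi**2).
Hence b_1 = (2/pi)·(pi*(8 - pi**2)) = 16 - 2*pi**2.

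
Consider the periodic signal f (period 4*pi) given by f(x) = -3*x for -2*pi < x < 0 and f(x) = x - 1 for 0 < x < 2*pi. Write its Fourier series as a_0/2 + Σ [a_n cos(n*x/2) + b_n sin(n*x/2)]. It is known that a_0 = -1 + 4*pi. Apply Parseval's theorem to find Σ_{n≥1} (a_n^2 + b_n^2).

Parseval: a_0^2/2 + Σ_{n≥1} (a_n^2+b_n^2) = (1/(2*pi)) ∫_{-2*pi}^{2*pi} f(x)^2 dx = -2*pi + 1 + 40*pi**2/3.
Subtract a_0^2/2 = (1 - 4*pi)**2/2: Σ (a_n^2+b_n^2) = 1/2 + 2*pi + 16*pi**2/3.

1/2 + 2*pi + 16*pi**2/3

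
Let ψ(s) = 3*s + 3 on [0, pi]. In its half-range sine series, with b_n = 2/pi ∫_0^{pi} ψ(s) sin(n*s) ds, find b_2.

b_2 = 2/pi ∫_0^{pi} (3*s + 3) sin(2*s) ds.
Integrating by parts (boundary term plus one more integral), an antiderivative of (3*s + 3) sin(2*s) is -3*s*cos(2*s)/2 + 3*sin(2*s)/4 - 3*cos(2*s)/2; evaluating from 0 to pi: ∫_{0}^{pi} (3*s + 3) sin(2*s) ds = (-3*pi/2 - 3/2) - (-3/2) = -3*pi/2.
Hence b_2 = (2/pi)·(-3*pi/2) = -3.

-3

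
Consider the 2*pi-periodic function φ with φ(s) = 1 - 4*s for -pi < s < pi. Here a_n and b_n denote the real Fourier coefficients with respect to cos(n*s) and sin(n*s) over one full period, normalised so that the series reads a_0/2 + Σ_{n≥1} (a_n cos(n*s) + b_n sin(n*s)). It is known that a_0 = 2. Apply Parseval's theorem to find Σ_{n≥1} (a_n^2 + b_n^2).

32*pi**2/3

Parseval: a_0^2/2 + Σ_{n≥1} (a_n^2+b_n^2) = 1/pi ∫_{-pi}^{pi} φ(s)^2 ds = 2 + 32*pi**2/3.
Subtract a_0^2/2 = 2: Σ (a_n^2+b_n^2) = 32*pi**2/3.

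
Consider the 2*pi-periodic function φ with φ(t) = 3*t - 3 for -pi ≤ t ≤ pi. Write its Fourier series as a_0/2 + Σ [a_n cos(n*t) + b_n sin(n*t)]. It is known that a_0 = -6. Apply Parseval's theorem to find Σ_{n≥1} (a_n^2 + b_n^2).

Parseval: a_0^2/2 + Σ_{n≥1} (a_n^2+b_n^2) = 1/pi ∫_{-pi}^{pi} φ(t)^2 dt = 18 + 6*pi**2.
Subtract a_0^2/2 = 18: Σ (a_n^2+b_n^2) = 6*pi**2.

6*pi**2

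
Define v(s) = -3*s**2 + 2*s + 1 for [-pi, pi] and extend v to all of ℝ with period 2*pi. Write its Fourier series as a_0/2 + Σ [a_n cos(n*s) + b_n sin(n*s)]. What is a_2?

a_2 = 1/pi ∫_{-pi}^{pi} v(s) cos(2*s) ds.
Integrating by parts twice (tabular method), an antiderivative of (-3*s**2 + 2*s + 1) cos(2*s) is -3*s**2*sin(2*s)/2 + s*sin(2*s) - 3*s*cos(2*s)/2 + 5*sin(2*s)/4 + cos(2*s)/2; evaluating from -pi to pi: ∫_{-pi}^{pi} (-3*s**2 + 2*s + 1) cos(2*s) ds = (1/2 - 3*pi/2) - (1/2 + 3*pi/2) = -3*pi.
Hence a_2 = (1/pi)·(-3*pi) = -3.

-3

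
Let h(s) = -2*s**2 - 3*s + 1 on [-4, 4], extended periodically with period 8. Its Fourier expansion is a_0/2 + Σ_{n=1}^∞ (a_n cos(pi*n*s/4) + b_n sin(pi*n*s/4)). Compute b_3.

-8/pi

b_3 = 1/4 ∫_{-4}^{4} h(s) sin(3*pi*s/4) ds.
Integrating by parts twice (tabular method), an antiderivative of (-2*s**2 - 3*s + 1) sin(3*pi*s/4) is 8*s**2*cos(3*pi*s/4)/(3*pi) - 64*s*sin(3*pi*s/4)/(9*pi**2) + 4*s*cos(3*pi*s/4)/pi - 16*sin(3*pi*s/4)/(3*pi**2) - 4*cos(3*pi*s/4)/(3*pi) - 256*cos(3*pi*s/4)/(27*pi**3); evaluating from -4 to 4: ∫_{-4}^{4} (-2*s**2 - 3*s + 1) sin(3*pi*s/4) ds = (4*(64 - 387*pi**2)/(27*pi**3)) - (4*(64 - 171*pi**2)/(27*pi**3)) = -32/pi.
Hence b_3 = (1/4)·(-32/pi) = -8/pi.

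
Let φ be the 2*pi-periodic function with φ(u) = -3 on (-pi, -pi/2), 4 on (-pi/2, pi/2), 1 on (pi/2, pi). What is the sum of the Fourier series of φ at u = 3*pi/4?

φ is continuous at u = 3*pi/4 with value 1, so the series converges to 1 there.

1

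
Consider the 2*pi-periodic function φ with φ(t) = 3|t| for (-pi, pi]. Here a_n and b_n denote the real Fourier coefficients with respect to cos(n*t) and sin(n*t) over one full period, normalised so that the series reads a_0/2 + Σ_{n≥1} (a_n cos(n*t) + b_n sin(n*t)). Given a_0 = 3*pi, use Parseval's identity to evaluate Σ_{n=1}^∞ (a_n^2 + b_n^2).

3*pi**2/2

Parseval: a_0^2/2 + Σ_{n≥1} (a_n^2+b_n^2) = 1/pi ∫_{-pi}^{pi} φ(t)^2 dt = 6*pi**2.
Subtract a_0^2/2 = 9*pi**2/2: Σ (a_n^2+b_n^2) = 3*pi**2/2.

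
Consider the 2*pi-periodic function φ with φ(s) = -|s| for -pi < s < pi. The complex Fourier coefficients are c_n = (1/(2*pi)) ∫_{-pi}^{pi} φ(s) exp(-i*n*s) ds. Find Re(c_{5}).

Since φ is real-valued, Re(c_{5}) = (1/(2*pi)) ∫_{-pi}^{pi} φ(s) cos(5*s) ds = a_{5}/2.
φ is even and cos(5*s) is even, so the integrand is even: ∫_{-pi}^{pi} φ(s) cos(5*s) ds = 2∫_0^{pi} φ(s) cos(5*s) ds.
Integrating by parts (boundary term plus one more integral), an antiderivative of (-s) cos(5*s) is -s*sin(5*s)/5 - cos(5*s)/25; evaluating from 0 to pi: ∫_{0}^{pi} (-s) cos(5*s) ds = (1/25) - (-1/25) = 2/25.
So ∫_{-pi}^{pi} φ(s) cos(5*s) ds = 4/25.
Hence Re(c_{5}) = (1/(2*pi))·(4/25) = 2/(25*pi).

2/(25*pi)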